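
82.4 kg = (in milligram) 8.24e+07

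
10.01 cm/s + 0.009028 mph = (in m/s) 0.1041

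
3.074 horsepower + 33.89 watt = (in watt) 2326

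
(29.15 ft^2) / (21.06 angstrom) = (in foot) 4.219e+09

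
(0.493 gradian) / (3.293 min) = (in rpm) 0.0003743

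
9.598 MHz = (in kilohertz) 9598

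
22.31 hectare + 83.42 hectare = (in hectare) 105.7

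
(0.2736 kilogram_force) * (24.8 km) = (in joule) 6.654e+04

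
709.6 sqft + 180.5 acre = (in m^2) 7.305e+05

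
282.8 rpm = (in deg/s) 1697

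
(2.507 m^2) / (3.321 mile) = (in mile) 2.915e-07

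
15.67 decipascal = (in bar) 1.567e-05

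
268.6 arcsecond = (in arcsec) 268.6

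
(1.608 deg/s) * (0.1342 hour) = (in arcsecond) 2.797e+06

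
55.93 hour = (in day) 2.33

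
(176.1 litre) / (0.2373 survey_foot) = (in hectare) 0.0002435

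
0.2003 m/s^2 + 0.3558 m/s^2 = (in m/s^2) 0.5561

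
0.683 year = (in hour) 5983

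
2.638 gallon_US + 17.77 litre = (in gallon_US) 7.332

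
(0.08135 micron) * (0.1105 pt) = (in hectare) 3.171e-16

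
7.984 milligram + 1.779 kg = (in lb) 3.922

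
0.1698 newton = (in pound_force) 0.03817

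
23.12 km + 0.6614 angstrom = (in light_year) 2.444e-12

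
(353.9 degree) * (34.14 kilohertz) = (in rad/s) 2.109e+05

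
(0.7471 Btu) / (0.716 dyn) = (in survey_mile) 6.841e+04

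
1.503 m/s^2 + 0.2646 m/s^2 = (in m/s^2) 1.768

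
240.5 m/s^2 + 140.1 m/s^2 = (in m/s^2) 380.6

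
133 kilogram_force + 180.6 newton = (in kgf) 151.4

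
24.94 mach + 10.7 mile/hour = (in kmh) 3.059e+04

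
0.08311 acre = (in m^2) 336.3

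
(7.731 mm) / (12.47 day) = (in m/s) 7.176e-09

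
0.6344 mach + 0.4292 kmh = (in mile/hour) 483.5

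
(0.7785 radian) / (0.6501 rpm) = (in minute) 0.1906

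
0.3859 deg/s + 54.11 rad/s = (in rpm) 516.8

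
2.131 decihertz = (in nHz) 2.131e+08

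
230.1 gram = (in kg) 0.2301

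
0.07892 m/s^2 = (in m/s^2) 0.07892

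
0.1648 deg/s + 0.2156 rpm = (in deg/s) 1.458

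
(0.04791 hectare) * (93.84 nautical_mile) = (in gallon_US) 2.2e+10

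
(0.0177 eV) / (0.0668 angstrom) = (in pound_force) 9.544e-11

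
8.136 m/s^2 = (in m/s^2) 8.136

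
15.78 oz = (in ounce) 15.78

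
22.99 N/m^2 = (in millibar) 0.2299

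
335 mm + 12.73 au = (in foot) 6.248e+12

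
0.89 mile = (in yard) 1566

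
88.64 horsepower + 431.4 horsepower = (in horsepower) 520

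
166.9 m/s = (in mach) 0.4902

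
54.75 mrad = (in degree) 3.137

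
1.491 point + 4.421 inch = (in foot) 0.3701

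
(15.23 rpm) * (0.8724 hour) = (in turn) 797.2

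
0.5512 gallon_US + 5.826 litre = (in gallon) 2.09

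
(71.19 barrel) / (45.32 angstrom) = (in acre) 6.171e+05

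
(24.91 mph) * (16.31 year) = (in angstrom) 5.728e+19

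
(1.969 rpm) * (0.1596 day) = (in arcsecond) 5.865e+08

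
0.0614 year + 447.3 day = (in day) 469.7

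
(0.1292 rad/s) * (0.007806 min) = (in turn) 0.009631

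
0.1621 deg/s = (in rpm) 0.02702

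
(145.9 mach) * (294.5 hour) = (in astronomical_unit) 0.3521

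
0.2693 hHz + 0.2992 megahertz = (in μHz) 2.992e+11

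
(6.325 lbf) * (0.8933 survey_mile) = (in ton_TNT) 9.667e-06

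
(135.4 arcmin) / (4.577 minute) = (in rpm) 0.00137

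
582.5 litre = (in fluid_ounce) 1.97e+04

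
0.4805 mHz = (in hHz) 4.805e-06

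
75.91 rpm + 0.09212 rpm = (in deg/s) 456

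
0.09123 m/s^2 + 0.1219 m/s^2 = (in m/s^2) 0.2131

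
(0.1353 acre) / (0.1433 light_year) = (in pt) 1.145e-09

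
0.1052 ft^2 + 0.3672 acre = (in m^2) 1486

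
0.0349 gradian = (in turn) 8.725e-05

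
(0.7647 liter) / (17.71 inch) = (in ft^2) 0.0183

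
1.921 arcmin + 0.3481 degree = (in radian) 0.006634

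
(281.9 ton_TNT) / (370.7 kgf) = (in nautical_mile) 1.752e+05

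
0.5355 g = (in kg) 0.0005355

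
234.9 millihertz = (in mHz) 234.9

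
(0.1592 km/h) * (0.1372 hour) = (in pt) 6.192e+04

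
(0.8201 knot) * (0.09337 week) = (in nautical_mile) 12.86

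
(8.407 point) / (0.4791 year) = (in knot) 3.816e-10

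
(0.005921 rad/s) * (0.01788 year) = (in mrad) 3.339e+06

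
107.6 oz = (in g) 3050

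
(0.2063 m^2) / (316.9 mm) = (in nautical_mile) 0.0003515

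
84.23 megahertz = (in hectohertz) 8.423e+05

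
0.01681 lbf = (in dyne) 7477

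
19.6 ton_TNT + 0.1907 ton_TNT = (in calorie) 1.979e+10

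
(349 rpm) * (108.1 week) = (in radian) 2.389e+09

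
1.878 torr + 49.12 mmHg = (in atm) 0.0671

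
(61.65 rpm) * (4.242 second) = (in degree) 1569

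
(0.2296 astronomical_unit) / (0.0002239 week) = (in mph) 5.674e+08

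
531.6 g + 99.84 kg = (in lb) 221.3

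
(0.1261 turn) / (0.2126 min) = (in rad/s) 0.06211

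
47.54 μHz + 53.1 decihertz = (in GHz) 5.31e-09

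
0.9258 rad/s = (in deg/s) 53.04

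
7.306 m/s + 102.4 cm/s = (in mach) 0.02446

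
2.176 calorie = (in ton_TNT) 2.176e-09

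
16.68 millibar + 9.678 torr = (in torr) 22.19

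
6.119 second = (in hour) 0.0017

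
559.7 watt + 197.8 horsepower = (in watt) 1.481e+05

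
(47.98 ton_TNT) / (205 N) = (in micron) 9.793e+14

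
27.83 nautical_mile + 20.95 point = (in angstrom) 5.154e+14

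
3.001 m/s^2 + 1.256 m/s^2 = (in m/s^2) 4.257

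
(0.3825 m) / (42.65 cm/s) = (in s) 0.8968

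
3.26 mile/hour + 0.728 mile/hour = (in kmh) 6.418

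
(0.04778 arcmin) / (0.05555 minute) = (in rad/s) 4.17e-06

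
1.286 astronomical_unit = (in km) 1.924e+08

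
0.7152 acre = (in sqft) 3.115e+04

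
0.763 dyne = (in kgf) 7.78e-07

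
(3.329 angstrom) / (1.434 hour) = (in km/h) 2.321e-13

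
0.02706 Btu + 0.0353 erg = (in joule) 28.55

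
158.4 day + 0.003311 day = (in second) 1.369e+07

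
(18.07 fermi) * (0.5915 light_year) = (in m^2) 101.1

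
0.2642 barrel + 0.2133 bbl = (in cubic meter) 0.07592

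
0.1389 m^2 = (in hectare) 1.389e-05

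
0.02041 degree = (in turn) 5.669e-05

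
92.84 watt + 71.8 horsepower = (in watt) 5.363e+04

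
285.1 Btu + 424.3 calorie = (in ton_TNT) 7.232e-05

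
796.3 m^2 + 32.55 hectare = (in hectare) 32.63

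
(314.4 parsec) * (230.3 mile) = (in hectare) 3.596e+20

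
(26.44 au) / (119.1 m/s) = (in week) 5.491e+04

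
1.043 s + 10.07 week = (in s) 6.09e+06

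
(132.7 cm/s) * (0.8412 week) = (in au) 4.513e-06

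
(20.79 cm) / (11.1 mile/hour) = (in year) 1.329e-09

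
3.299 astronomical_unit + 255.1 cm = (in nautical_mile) 2.665e+08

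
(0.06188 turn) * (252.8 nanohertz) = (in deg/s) 5.632e-06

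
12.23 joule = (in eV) 7.633e+19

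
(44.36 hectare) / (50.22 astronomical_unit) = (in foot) 1.937e-07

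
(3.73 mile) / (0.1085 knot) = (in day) 1.245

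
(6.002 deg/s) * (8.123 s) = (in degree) 48.75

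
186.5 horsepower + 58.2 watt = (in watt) 1.391e+05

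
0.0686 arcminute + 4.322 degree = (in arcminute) 259.4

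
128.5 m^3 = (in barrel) 808.2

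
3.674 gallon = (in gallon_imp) 3.059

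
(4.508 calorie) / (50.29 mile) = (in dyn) 23.3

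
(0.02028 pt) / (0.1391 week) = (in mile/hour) 1.902e-10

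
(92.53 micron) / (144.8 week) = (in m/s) 1.057e-12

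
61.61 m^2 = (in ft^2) 663.2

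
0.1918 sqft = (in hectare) 1.782e-06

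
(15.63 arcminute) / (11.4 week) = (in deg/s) 3.778e-08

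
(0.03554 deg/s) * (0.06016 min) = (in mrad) 2.239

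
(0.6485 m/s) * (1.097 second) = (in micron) 7.114e+05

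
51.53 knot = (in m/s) 26.51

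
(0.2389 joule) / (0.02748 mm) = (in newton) 8694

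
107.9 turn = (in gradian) 4.316e+04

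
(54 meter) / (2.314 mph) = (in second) 52.2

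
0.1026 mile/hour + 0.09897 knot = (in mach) 0.0002842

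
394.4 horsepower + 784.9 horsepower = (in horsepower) 1179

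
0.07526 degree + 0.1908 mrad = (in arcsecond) 310.3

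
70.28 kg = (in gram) 7.028e+04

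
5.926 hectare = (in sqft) 6.379e+05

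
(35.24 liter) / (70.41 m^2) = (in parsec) 1.622e-20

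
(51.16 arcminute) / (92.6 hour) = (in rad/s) 4.464e-08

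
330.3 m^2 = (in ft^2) 3555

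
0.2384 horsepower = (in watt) 177.8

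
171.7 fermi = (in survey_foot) 5.633e-13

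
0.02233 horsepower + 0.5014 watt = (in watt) 17.15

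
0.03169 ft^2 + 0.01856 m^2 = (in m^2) 0.0215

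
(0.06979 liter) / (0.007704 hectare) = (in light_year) 9.575e-23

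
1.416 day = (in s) 1.223e+05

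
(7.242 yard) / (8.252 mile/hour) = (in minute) 0.02992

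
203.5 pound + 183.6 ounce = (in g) 9.751e+04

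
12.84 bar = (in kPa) 1284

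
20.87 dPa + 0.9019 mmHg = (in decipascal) 1223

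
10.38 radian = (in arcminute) 3.568e+04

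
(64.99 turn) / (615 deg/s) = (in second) 38.04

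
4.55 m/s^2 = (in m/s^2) 4.55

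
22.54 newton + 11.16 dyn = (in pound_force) 5.067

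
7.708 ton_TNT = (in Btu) 3.057e+07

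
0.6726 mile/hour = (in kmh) 1.082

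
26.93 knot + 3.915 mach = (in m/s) 1347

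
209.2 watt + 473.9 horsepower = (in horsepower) 474.2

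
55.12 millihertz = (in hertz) 0.05512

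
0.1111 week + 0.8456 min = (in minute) 1121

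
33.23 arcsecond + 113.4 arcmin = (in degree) 1.899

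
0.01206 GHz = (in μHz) 1.206e+13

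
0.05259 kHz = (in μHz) 5.259e+07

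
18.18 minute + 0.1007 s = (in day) 0.01263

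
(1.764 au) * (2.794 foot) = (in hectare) 2.247e+07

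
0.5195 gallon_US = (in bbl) 0.01237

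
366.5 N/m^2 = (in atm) 0.003617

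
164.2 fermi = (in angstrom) 0.001642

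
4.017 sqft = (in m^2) 0.3732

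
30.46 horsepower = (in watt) 2.271e+04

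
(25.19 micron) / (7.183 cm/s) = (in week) 5.798e-10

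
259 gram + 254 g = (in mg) 5.13e+05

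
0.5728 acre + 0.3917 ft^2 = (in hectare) 0.2318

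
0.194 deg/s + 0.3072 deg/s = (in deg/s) 0.5012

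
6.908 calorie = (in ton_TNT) 6.908e-09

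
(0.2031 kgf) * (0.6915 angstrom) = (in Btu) 1.305e-13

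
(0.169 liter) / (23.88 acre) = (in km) 1.749e-12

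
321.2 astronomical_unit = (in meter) 4.805e+13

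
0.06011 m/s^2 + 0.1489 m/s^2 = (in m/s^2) 0.209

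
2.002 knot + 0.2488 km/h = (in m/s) 1.099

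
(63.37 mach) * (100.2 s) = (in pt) 6.129e+09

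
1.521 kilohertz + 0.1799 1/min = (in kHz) 1.521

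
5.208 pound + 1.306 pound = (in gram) 2955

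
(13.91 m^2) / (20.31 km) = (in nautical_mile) 3.698e-07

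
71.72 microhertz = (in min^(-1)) 0.004303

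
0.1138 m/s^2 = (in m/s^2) 0.1138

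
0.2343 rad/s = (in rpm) 2.237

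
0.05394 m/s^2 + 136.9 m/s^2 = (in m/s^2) 137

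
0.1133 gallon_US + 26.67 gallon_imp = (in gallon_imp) 26.76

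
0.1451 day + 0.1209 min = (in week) 0.02074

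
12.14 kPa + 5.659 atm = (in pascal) 5.855e+05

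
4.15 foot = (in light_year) 1.337e-16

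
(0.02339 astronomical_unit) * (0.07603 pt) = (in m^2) 9.385e+04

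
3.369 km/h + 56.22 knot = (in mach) 0.08769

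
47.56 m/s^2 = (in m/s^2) 47.56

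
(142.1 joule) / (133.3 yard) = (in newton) 1.166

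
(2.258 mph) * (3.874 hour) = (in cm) 1.408e+06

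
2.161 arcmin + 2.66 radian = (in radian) 2.661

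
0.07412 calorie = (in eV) 1.936e+18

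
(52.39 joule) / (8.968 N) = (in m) 5.842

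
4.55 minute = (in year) 8.657e-06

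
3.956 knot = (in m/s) 2.035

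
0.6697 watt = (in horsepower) 0.0008981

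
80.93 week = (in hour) 1.36e+04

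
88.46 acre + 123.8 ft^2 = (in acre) 88.46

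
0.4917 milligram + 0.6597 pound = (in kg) 0.2992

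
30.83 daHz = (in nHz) 3.083e+11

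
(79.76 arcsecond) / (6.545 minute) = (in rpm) 9.403e-06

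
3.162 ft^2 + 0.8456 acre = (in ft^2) 3.684e+04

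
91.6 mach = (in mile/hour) 6.977e+04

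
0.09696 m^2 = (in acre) 2.396e-05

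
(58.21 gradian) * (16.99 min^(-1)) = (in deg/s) 14.83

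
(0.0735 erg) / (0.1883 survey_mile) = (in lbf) 5.453e-12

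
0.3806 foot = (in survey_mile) 7.208e-05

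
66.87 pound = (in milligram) 3.033e+07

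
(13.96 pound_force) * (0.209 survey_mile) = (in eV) 1.304e+23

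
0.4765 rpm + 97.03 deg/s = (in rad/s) 1.743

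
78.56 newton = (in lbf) 17.66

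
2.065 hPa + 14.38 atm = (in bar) 14.57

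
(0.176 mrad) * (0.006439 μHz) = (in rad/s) 1.133e-12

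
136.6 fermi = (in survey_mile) 8.488e-17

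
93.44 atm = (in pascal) 9.468e+06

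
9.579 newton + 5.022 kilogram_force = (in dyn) 5.883e+06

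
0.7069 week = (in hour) 118.8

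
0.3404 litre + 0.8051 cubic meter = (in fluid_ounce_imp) 2.835e+04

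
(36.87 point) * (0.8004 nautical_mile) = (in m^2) 19.28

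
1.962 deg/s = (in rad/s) 0.03424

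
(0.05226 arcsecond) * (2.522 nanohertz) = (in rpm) 6.102e-15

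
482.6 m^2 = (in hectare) 0.04826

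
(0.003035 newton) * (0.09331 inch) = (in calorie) 1.719e-06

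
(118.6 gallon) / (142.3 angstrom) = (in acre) 7796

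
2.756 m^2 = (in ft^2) 29.67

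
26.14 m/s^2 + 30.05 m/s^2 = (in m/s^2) 56.19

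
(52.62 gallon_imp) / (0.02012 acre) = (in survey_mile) 1.826e-06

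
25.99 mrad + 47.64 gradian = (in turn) 0.1232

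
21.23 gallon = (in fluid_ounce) 2717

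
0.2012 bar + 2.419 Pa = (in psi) 2.919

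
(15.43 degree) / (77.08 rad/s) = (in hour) 9.705e-07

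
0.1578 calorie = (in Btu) 0.0006258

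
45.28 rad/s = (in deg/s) 2594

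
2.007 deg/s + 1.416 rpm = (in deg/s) 10.5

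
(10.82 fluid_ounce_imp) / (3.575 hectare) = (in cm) 8.599e-07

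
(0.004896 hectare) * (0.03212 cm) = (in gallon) 4.154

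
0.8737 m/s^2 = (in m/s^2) 0.8737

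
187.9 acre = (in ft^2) 8.185e+06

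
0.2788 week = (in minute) 2810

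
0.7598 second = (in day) 8.794e-06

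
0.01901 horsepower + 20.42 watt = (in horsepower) 0.04639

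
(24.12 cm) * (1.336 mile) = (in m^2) 518.6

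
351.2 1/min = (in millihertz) 5853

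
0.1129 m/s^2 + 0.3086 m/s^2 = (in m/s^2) 0.4215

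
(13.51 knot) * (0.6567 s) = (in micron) 4.564e+06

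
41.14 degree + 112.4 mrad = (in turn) 0.1322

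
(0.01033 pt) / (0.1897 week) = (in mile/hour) 7.105e-11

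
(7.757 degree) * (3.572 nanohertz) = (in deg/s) 2.771e-08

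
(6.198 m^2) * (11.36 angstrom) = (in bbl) 4.429e-08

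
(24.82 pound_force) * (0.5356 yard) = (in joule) 54.07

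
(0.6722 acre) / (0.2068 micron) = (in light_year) 1.39e-06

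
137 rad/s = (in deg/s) 7850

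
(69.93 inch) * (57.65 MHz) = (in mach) 3.007e+05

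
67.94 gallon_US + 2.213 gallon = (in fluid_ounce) 8980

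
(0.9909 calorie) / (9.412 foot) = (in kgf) 0.1474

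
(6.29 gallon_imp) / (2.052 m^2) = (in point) 39.5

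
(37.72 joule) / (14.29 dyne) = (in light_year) 2.79e-11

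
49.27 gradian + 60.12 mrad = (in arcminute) 2867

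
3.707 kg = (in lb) 8.173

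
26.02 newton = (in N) 26.02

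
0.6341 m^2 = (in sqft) 6.825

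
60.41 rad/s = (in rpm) 576.9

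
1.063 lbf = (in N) 4.728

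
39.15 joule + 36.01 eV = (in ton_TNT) 9.357e-09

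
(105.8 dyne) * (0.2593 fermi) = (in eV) 1.712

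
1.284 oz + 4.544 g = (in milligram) 4.094e+04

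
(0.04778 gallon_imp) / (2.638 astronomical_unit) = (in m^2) 5.504e-16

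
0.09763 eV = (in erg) 1.564e-13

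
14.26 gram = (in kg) 0.01426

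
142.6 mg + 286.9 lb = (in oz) 4590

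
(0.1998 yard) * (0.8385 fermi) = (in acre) 3.785e-20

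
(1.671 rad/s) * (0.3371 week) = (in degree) 1.952e+07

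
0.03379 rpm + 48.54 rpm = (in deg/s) 291.4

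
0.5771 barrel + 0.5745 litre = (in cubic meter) 0.09233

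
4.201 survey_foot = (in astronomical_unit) 8.559e-12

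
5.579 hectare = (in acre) 13.79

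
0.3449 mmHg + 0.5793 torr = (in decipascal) 1232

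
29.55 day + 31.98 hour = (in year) 0.08461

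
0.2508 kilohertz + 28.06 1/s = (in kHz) 0.2789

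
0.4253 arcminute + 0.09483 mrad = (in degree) 0.01252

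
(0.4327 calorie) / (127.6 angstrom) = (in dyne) 1.419e+13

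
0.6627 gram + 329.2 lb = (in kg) 149.3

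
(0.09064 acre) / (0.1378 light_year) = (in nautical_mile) 1.519e-16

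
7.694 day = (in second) 6.648e+05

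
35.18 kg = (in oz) 1241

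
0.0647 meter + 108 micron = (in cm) 6.481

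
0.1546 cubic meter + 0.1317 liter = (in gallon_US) 40.88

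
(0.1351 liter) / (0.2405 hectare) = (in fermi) 5.617e+07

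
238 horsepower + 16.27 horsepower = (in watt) 1.896e+05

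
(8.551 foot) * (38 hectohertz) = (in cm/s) 9.904e+05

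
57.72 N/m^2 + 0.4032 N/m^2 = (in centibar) 0.05812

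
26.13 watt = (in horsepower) 0.03504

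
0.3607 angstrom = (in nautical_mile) 1.948e-14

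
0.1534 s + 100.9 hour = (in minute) 6054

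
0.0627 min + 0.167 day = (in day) 0.167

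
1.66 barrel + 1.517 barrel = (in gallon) 133.4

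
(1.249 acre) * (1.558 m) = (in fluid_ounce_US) 2.663e+08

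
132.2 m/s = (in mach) 0.3883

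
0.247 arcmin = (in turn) 1.144e-05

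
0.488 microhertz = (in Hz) 4.88e-07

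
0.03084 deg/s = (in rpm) 0.00514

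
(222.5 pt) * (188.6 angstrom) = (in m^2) 1.48e-09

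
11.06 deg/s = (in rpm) 1.843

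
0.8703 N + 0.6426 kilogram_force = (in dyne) 7.172e+05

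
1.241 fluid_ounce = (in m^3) 3.67e-05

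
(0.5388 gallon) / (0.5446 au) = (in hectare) 2.503e-18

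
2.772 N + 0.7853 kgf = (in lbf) 2.354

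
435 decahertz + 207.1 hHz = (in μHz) 2.506e+10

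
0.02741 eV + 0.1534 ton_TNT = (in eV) 4.006e+27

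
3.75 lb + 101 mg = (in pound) 3.75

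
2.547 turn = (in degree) 916.9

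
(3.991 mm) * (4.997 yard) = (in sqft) 0.1963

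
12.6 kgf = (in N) 123.6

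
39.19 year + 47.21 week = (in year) 40.1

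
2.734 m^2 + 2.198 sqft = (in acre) 0.000726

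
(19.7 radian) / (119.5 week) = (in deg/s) 1.562e-05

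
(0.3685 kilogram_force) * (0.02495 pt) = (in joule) 3.181e-05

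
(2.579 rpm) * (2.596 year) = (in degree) 1.267e+09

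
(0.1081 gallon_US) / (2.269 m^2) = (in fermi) 1.803e+11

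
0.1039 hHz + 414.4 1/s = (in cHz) 4.248e+04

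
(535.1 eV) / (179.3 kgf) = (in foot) 1.6e-19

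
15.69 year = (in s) 4.948e+08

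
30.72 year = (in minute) 1.615e+07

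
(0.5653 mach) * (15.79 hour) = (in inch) 4.308e+08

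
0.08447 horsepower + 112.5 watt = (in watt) 175.5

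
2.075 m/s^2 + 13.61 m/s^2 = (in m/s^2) 15.68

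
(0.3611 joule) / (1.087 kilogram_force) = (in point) 96.02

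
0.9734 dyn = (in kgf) 9.926e-07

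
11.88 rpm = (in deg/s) 71.28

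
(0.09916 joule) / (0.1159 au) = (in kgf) 5.832e-13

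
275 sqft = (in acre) 0.006313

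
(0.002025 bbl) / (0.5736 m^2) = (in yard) 0.0006138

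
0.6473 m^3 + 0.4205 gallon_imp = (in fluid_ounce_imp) 2.285e+04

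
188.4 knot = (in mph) 216.8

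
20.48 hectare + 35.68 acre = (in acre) 86.29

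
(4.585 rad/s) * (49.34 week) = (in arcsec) 2.822e+13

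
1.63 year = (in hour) 1.428e+04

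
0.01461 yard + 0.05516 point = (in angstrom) 1.338e+08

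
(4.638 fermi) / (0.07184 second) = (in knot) 1.255e-13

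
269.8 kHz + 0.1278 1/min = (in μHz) 2.698e+11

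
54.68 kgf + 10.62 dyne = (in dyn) 5.362e+07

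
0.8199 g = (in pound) 0.001808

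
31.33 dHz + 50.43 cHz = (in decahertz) 0.3637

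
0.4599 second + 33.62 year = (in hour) 2.945e+05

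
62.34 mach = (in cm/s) 2.123e+06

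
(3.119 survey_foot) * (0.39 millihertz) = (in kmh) 0.001335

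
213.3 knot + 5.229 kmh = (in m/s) 111.2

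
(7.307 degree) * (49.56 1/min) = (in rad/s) 0.1053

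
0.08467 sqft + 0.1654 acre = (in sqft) 7205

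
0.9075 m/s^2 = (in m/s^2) 0.9075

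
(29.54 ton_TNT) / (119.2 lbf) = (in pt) 6.608e+11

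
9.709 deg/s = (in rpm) 1.618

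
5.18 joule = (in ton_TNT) 1.238e-09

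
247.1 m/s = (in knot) 480.3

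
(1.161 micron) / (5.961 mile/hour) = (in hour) 1.21e-10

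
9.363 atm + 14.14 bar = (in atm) 23.32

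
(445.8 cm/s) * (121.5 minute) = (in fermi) 3.25e+19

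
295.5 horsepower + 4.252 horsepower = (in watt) 2.235e+05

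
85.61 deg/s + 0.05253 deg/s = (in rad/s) 1.495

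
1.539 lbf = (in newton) 6.846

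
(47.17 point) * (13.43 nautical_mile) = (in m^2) 413.9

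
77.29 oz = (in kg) 2.191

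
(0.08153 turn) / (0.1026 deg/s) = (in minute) 4.768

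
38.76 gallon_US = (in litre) 146.7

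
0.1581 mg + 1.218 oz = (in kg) 0.03453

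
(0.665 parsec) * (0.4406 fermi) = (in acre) 0.002234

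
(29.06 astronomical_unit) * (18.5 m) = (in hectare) 8.043e+09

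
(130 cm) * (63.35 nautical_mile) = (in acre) 37.69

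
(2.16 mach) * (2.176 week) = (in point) 2.744e+12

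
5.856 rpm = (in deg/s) 35.14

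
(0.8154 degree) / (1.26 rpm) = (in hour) 2.996e-05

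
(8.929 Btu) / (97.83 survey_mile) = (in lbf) 0.01345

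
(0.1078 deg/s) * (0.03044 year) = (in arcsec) 3.725e+08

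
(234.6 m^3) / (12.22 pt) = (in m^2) 5.442e+04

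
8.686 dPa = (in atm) 8.572e-06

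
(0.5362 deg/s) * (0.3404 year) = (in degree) 5.756e+06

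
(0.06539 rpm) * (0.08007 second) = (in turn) 8.726e-05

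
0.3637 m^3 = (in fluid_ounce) 1.23e+04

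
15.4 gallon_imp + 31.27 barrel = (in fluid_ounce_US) 1.705e+05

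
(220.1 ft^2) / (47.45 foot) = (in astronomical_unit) 9.451e-12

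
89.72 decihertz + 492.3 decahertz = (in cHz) 4.932e+05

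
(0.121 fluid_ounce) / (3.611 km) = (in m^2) 9.91e-10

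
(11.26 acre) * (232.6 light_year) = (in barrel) 6.307e+23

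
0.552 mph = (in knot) 0.4797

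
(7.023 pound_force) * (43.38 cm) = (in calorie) 3.239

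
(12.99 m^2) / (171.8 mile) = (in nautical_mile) 2.537e-08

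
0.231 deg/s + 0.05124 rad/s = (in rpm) 0.5278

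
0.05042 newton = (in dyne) 5042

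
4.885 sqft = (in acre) 0.0001121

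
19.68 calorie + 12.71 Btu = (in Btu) 12.79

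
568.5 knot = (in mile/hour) 654.2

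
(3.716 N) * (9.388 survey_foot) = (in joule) 10.63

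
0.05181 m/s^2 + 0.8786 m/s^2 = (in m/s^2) 0.9304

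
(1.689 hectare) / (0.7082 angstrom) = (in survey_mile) 1.482e+11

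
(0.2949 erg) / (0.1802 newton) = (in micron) 0.1637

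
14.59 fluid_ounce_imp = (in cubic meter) 0.0004145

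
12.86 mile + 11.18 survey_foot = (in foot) 6.791e+04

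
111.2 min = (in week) 0.01103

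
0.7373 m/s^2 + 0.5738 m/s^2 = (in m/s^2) 1.311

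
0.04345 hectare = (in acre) 0.1074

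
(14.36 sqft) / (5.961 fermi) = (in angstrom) 2.238e+24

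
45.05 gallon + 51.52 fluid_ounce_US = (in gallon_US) 45.45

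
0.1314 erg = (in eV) 8.201e+10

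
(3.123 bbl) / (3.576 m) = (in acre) 3.431e-05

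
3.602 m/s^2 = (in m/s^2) 3.602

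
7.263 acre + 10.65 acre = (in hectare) 7.249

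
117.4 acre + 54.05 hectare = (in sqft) 1.093e+07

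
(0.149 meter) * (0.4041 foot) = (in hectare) 1.835e-06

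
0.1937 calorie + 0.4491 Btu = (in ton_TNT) 1.134e-07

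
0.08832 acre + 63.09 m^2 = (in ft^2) 4526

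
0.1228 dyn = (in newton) 1.228e-06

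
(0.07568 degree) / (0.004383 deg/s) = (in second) 17.27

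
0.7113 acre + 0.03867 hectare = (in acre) 0.8069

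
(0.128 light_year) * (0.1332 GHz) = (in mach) 4.737e+20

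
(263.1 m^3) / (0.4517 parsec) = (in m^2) 1.888e-14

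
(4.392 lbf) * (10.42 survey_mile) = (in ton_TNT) 7.83e-05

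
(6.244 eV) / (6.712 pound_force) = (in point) 9.498e-17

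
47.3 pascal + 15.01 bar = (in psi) 217.7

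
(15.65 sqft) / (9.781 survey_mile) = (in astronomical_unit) 6.174e-16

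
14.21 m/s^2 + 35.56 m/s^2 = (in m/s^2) 49.77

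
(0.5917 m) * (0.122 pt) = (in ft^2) 0.0002741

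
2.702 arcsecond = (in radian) 1.31e-05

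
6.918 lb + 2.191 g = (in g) 3140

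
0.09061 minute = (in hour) 0.00151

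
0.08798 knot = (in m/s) 0.04526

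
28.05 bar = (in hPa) 2.805e+04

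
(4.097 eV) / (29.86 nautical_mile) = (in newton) 1.187e-23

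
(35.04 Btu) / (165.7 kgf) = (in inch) 895.7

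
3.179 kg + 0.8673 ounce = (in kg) 3.204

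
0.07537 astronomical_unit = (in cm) 1.128e+12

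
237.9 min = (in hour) 3.965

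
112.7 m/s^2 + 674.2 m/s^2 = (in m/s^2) 786.9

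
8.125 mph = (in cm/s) 363.2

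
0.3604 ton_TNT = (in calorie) 3.604e+08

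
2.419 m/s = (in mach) 0.007104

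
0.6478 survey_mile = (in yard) 1140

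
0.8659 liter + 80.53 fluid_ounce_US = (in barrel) 0.02043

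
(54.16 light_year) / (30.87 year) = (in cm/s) 5.263e+10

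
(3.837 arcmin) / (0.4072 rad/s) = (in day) 3.172e-08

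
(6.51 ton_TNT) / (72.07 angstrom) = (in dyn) 3.779e+23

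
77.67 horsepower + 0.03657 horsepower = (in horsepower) 77.71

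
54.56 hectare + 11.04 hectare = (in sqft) 7.061e+06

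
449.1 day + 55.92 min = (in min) 6.468e+05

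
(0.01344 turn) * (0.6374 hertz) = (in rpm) 0.514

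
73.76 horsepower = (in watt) 5.5e+04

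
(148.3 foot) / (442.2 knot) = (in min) 0.003312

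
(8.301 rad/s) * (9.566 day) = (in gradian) 4.368e+08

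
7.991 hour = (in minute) 479.5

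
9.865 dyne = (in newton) 9.865e-05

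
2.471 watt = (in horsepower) 0.003314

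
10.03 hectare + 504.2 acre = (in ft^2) 2.304e+07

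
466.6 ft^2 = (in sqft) 466.6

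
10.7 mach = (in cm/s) 3.643e+05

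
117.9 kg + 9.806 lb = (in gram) 1.223e+05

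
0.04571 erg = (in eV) 2.853e+10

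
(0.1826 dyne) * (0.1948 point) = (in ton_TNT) 2.999e-20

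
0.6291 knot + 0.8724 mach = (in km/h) 1071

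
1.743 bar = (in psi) 25.28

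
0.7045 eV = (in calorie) 2.698e-20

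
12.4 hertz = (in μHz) 1.24e+07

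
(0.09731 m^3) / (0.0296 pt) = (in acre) 2.303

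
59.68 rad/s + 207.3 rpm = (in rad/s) 81.39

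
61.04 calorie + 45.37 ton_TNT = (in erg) 1.898e+18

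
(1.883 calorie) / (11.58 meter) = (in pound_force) 0.1529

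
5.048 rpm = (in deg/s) 30.29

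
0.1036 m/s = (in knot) 0.2014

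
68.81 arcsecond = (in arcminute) 1.147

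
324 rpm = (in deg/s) 1944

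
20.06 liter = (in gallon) 5.299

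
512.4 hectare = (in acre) 1266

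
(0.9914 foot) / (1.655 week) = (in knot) 5.868e-07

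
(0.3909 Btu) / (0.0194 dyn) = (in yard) 2.325e+09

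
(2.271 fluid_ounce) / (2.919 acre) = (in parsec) 1.843e-25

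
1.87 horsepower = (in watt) 1394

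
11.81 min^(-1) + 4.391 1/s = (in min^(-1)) 275.3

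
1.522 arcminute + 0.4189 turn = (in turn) 0.419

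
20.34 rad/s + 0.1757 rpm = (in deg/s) 1166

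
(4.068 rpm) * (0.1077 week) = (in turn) 4416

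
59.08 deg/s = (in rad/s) 1.031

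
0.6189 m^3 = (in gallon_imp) 136.1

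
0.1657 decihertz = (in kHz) 1.657e-05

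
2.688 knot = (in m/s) 1.383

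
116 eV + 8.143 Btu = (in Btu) 8.143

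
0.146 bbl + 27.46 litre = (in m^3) 0.05067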